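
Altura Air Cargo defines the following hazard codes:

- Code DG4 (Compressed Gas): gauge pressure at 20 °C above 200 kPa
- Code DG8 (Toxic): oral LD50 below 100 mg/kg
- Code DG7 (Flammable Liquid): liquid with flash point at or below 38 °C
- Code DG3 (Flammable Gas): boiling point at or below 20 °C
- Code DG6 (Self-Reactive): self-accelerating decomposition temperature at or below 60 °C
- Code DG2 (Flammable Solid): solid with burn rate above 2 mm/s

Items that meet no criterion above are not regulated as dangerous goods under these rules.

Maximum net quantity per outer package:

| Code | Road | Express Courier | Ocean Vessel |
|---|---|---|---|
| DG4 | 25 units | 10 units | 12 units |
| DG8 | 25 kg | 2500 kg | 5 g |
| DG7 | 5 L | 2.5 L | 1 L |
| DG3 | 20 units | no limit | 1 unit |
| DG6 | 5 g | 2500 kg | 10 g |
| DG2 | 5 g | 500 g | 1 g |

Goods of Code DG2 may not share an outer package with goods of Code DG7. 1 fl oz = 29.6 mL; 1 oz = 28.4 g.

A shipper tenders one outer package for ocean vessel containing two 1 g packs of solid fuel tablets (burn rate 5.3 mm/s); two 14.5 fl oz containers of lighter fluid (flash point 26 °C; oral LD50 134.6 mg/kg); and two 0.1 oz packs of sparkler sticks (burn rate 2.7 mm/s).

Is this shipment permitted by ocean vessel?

The solid fuel tablets have burn rate 5.3 mm/s, which is > 2 mm/s, so they are Code DG2 (Flammable Solid).
The lighter fluid has flash point 26 °C, which is ≤ 38 °C, so it is Code DG7 (Flammable Liquid).
With burn rate 2.7 mm/s (> 2 mm/s), the sparkler sticks fall in Code DG2.
Total Code DG2: (two 1 g packs = 2 g) + (two 0.1 oz packs = 5.68 g) = 7.68 g.
7.68 g > 1 g (ocean vessel limit, Code DG2) — over the limit.
Code DG7 quantity: two 14.5 fl oz containers = 858.4 mL.
858.4 mL ≤ 1 L (ocean vessel limit, Code DG7) — within limit.
Code DG2 and Code DG7 may not share an outer package.

No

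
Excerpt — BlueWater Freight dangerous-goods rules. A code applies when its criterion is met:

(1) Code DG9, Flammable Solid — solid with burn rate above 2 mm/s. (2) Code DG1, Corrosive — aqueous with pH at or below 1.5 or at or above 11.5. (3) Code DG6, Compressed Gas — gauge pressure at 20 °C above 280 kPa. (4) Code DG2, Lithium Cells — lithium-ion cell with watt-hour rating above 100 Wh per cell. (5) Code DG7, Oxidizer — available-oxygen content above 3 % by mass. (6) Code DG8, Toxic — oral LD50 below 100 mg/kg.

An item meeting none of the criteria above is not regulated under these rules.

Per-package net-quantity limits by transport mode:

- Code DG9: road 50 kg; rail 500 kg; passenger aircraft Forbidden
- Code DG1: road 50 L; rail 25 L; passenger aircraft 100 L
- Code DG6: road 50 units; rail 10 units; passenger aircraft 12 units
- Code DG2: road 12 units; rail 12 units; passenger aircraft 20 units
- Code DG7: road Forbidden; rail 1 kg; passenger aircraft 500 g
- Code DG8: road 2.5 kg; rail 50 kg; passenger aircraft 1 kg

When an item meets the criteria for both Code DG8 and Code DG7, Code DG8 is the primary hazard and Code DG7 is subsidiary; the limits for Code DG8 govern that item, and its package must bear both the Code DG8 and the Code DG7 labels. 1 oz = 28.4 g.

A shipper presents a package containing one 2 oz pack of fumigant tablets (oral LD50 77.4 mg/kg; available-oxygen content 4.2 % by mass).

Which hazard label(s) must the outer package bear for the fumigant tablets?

The fumigant tablets have oral LD50 77.4 mg/kg, which is < 100 mg/kg, so they are Code DG8 (Toxic).
Available-oxygen content 4.2 % by mass meets the Code DG7 criterion (Oxidizer), so the fumigant tablets are Code DG7.
By the precedence rule Code DG8 is primary and Code DG7 is subsidiary, and that rule requires both labels on the package.

Code DG7 and DG8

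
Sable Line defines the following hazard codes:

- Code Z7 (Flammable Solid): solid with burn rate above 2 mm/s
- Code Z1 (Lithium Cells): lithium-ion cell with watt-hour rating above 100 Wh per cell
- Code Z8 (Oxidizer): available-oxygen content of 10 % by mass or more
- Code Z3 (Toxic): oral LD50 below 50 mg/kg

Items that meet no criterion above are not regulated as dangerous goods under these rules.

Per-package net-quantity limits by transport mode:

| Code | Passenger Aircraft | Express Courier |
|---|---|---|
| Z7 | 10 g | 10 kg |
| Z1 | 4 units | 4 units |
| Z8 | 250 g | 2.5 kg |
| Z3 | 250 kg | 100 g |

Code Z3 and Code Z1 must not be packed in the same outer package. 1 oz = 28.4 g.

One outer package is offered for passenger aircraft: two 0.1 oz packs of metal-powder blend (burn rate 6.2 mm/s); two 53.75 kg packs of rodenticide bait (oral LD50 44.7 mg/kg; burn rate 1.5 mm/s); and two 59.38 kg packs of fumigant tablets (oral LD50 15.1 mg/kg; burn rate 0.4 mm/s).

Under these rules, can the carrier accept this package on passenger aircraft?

Yes

Burn rate 6.2 mm/s meets the Code Z7 criterion (Flammable Solid), so the metal-powder blend is Code Z7.
Rodenticide bait: oral LD50 44.7 mg/kg < 50 mg/kg → Code Z3 (Toxic).
Fumigant tablets: oral LD50 15.1 mg/kg < 50 mg/kg → Code Z3 (Toxic).
Code Z3 net quantity: (two 53.75 kg packs = 107.5 kg) + (two 59.38 kg packs = 118.76 kg) = 226.26 kg.
226.26 kg ≤ 250 kg (passenger aircraft limit, Code Z3) — within limit.
Code Z7 quantity: two 0.1 oz packs = 5.68 g.
5.68 g is within the passenger aircraft limit of 10 g for Code Z7.
The segregation rule (Code Z3 with Code Z1) does not apply to Code Z3 with Code Z7.
Every hazard code is within its passenger aircraft limit and no segregation rule is violated.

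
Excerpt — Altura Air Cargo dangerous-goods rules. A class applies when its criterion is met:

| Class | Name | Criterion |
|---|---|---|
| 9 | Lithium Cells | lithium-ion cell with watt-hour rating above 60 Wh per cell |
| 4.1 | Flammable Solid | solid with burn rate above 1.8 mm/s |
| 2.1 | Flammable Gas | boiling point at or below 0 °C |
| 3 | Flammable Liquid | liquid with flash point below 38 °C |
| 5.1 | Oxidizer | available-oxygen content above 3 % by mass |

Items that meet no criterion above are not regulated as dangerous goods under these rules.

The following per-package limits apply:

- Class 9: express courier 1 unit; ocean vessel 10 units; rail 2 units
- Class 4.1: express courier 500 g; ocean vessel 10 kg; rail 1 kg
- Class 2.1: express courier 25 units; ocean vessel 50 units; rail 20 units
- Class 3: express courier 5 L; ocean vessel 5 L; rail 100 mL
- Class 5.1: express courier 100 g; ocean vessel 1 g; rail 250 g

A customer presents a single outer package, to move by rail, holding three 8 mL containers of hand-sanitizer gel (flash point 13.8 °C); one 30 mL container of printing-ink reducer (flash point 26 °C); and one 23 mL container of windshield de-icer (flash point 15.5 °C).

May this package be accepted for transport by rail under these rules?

Yes

Hand-sanitizer gel: flash point 13.8 °C < 38 °C → Class 3 (Flammable Liquid).
Printing-ink reducer: flash point 26 °C < 38 °C → Class 3 (Flammable Liquid).
Flash point 15.5 °C meets the Class 3 criterion (Flammable Liquid), so the windshield de-icer is Class 3.
Class 3 net quantity: (three 8 mL containers = 24 mL) + 30 mL + 23 mL = 77 mL.
77 mL is within the rail limit of 100 mL for Class 3.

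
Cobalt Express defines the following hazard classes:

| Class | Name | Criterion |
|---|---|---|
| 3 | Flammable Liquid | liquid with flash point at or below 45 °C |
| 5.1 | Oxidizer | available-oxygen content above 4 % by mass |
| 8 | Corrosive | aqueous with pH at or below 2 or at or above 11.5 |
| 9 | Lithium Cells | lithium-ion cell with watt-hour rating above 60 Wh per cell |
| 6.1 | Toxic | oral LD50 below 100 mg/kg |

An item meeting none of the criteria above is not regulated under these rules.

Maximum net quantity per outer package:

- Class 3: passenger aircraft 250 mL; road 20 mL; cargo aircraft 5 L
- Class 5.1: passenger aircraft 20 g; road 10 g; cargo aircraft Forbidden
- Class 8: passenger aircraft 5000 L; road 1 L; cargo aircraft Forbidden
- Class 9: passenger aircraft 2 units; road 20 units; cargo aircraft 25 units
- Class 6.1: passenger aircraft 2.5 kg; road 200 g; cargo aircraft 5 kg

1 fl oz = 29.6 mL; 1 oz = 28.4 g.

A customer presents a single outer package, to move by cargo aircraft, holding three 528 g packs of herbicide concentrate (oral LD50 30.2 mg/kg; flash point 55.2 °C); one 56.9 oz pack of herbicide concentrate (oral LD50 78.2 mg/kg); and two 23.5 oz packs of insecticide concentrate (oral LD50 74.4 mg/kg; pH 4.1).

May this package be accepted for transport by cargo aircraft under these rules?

Yes

Oral LD50 30.2 mg/kg meets the Class 6.1 criterion (Toxic), so the herbicide concentrate is Class 6.1.
With oral LD50 78.2 mg/kg (< 100 mg/kg), the herbicide concentrate falls in Class 6.1.
The insecticide concentrate has oral LD50 74.4 mg/kg, which is < 100 mg/kg, so it is Class 6.1 (Toxic).
Total Class 6.1: (three 528 g packs = 1.584 kg) + (one 56.9 oz pack = 1615.96 g) + (two 23.5 oz packs = 1334.8 g) = 4534.76 g.
4534.76 g is within the cargo aircraft limit of 5 kg for Class 6.1.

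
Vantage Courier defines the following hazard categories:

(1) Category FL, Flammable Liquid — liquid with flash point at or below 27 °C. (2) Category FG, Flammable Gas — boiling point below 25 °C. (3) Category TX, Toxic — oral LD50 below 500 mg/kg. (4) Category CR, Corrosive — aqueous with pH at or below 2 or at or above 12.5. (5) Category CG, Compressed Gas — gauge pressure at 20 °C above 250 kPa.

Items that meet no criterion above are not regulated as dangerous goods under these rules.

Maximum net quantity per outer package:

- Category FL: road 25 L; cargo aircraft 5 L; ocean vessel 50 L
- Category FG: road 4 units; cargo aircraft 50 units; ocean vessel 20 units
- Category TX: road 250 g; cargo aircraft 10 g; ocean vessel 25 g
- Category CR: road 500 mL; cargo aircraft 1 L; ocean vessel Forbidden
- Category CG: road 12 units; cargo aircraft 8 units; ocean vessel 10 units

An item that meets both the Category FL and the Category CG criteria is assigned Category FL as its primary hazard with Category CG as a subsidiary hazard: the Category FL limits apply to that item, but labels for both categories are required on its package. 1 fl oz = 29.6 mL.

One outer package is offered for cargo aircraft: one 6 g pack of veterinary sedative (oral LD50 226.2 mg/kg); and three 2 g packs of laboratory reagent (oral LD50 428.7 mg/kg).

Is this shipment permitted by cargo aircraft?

The veterinary sedative has oral LD50 226.2 mg/kg, which is < 500 mg/kg, so it is Category TX (Toxic).
Oral LD50 428.7 mg/kg meets the Category TX criterion (Toxic), so the laboratory reagent is Category TX.
Category TX net quantity: 6 g + (three 2 g packs = 6 g) = 12 g.
12 g exceeds the cargo aircraft limit of 10 g for Category TX.

No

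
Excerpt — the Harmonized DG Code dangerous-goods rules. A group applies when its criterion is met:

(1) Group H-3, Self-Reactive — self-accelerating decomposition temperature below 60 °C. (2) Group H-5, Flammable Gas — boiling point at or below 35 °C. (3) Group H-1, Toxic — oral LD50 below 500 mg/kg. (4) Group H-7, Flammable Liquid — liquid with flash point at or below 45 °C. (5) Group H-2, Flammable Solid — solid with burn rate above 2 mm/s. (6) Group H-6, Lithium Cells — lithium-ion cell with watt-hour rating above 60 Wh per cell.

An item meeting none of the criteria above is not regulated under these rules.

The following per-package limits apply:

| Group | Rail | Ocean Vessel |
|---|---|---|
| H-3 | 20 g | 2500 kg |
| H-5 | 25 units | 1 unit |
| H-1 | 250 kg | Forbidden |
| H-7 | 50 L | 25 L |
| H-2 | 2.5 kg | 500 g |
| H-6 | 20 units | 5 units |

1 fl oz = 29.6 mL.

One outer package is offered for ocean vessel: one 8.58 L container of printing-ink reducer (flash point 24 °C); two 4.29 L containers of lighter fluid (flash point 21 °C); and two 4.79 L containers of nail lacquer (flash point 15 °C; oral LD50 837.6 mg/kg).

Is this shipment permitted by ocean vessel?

No

Printing-ink reducer: flash point 24 °C ≤ 45 °C → Group H-7 (Flammable Liquid).
With flash point 21 °C (≤ 45 °C), the lighter fluid falls in Group H-7.
With flash point 15 °C (≤ 45 °C), the nail lacquer falls in Group H-7.
Total Group H-7: 8.58 L + (two 4.29 L containers = 8.58 L) + (two 4.79 L containers = 9.58 L) = 26.74 L.
26.74 L > 25 L (ocean vessel limit, Group H-7) — over the limit.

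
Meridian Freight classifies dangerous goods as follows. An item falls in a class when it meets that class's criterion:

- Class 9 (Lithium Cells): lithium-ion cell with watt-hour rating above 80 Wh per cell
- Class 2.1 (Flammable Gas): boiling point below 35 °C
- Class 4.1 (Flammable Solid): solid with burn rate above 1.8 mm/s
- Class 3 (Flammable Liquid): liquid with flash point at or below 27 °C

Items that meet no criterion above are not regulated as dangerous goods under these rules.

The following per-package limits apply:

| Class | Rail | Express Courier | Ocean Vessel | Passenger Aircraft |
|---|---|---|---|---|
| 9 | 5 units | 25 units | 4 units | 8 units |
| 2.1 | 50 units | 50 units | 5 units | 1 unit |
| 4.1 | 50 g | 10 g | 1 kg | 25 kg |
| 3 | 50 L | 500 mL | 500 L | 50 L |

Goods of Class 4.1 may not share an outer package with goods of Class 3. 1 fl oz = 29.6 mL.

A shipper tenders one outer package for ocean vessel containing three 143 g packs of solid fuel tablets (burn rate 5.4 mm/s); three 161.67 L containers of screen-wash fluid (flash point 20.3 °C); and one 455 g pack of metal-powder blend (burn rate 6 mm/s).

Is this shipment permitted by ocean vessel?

With burn rate 5.4 mm/s (> 1.8 mm/s), the solid fuel tablets fall in Class 4.1.
The screen-wash fluid has flash point 20.3 °C, which is ≤ 27 °C, so it is Class 3 (Flammable Liquid).
Burn rate 6 mm/s meets the Class 4.1 criterion (Flammable Solid), so the metal-powder blend is Class 4.1.
Class 4.1 net quantity: (three 143 g packs = 429 g) + 455 g = 884 g.
884 g ≤ 1 kg (ocean vessel limit, Class 4.1) — within limit.
Class 3 quantity: three 161.67 L containers = 485.01 L.
That is within the Class 3 ocean vessel limit of 500 L.
Class 4.1 and Class 3 may not share an outer package.

No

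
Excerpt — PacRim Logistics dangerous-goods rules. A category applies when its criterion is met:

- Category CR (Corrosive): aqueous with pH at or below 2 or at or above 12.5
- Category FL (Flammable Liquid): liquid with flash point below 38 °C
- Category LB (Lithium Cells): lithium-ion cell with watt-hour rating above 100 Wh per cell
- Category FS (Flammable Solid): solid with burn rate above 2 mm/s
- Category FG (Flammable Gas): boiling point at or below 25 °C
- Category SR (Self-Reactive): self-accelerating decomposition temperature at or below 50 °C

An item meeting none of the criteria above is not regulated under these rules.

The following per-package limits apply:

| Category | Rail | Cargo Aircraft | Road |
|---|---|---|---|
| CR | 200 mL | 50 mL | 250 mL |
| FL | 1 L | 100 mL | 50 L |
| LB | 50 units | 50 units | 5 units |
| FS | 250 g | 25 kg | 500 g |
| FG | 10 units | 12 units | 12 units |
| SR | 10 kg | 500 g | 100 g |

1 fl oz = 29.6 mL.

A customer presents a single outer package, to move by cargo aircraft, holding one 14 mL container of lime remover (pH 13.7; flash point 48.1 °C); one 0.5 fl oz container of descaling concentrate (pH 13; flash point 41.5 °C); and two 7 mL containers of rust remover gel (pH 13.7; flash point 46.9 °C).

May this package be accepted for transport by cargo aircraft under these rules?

pH 13.7 meets the Category CR criterion (Corrosive), so the lime remover is Category CR.
With pH 13 (≥ 12.5), the descaling concentrate falls in Category CR.
The rust remover gel has pH 13.7, which is ≥ 12.5, so it is Category CR (Corrosive).
Total Category CR: 14 mL + (one 0.5 fl oz container = 14.8 mL) + (two 7 mL containers = 14 mL) = 42.8 mL.
42.8 mL is within the cargo aircraft limit of 50 mL for Category CR.

Yes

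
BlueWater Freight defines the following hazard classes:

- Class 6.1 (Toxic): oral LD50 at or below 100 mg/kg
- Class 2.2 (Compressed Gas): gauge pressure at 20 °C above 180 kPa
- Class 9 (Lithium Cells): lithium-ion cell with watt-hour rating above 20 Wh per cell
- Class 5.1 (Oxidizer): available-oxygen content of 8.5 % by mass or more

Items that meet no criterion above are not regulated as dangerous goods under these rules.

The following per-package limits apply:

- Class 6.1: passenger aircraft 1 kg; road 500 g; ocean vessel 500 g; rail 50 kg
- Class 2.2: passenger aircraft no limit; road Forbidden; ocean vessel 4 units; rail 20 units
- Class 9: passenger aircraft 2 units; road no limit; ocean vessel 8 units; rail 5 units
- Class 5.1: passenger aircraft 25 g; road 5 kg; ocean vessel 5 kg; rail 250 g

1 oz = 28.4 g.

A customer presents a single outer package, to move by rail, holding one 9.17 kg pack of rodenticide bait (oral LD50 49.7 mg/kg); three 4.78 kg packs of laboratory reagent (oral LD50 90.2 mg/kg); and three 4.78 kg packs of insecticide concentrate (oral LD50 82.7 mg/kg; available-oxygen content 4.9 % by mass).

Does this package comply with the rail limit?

Yes

Oral LD50 49.7 mg/kg meets the Class 6.1 criterion (Toxic), so the rodenticide bait is Class 6.1.
The laboratory reagent has oral LD50 90.2 mg/kg, which is ≤ 100 mg/kg, so it is Class 6.1 (Toxic).
Oral LD50 82.7 mg/kg meets the Class 6.1 criterion (Toxic), so the insecticide concentrate is Class 6.1.
Total Class 6.1: 9.17 kg + (three 4.78 kg packs = 14.34 kg) + (three 4.78 kg packs = 14.34 kg) = 37.85 kg.
37.85 kg is within the rail limit of 50 kg for Class 6.1.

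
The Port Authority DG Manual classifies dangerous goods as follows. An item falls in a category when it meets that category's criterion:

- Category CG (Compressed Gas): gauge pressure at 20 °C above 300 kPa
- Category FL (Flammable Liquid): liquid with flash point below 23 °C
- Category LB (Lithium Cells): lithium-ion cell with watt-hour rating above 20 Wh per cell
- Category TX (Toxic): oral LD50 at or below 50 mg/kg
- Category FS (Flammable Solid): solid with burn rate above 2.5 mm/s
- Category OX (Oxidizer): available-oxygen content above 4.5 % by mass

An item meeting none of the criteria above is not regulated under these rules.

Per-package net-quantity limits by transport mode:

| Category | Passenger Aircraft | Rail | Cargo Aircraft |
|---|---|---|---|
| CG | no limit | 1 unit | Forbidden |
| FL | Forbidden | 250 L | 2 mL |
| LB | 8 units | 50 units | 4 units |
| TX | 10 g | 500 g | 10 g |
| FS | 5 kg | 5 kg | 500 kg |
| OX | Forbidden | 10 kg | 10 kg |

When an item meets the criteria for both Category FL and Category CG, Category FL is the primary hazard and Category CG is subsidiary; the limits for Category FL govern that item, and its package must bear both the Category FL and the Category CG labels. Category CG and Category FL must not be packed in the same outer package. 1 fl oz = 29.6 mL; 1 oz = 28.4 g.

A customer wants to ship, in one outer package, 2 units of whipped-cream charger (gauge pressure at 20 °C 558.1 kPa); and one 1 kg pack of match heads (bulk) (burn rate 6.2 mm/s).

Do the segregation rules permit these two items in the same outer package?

Yes

Gauge pressure at 20 °C 558.1 kPa meets the Category CG criterion (Compressed Gas), so the whipped-cream charger is Category CG.
Match heads (bulk): burn rate 6.2 mm/s > 2.5 mm/s → Category FS (Flammable Solid).
No segregation rule bars Category CG with Category FS.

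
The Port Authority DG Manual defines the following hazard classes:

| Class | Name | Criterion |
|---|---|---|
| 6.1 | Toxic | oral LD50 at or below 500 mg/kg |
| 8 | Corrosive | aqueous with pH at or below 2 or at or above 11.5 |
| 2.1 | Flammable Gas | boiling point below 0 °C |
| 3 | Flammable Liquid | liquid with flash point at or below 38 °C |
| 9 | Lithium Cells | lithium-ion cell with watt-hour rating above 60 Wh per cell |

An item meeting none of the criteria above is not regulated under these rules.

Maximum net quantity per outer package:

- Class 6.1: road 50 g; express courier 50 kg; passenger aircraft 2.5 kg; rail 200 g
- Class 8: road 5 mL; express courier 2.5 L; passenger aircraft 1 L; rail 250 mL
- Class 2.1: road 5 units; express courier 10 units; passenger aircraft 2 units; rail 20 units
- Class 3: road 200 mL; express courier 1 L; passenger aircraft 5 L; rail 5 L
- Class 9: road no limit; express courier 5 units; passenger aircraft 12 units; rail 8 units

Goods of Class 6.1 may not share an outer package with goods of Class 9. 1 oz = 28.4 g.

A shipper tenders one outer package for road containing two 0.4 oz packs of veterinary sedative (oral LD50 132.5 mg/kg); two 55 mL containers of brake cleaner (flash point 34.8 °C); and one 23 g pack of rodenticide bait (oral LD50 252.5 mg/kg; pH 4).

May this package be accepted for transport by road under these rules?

Yes

With oral LD50 132.5 mg/kg (≤ 500 mg/kg), the veterinary sedative falls in Class 6.1.
Flash point 34.8 °C meets the Class 3 criterion (Flammable Liquid), so the brake cleaner is Class 3.
With oral LD50 252.5 mg/kg (≤ 500 mg/kg), the rodenticide bait falls in Class 6.1.
Total Class 6.1: (two 0.4 oz packs = 22.72 g) + 23 g = 45.72 g.
45.72 g ≤ 50 g (road limit, Class 6.1) — within limit.
Class 3 quantity: two 55 mL containers = 110 mL.
110 mL ≤ 200 mL (road limit, Class 3) — within limit.
The segregation rule (Class 6.1 with Class 9) does not apply to Class 6.1 with Class 3.
Every hazard class is within its road limit and no segregation rule is violated.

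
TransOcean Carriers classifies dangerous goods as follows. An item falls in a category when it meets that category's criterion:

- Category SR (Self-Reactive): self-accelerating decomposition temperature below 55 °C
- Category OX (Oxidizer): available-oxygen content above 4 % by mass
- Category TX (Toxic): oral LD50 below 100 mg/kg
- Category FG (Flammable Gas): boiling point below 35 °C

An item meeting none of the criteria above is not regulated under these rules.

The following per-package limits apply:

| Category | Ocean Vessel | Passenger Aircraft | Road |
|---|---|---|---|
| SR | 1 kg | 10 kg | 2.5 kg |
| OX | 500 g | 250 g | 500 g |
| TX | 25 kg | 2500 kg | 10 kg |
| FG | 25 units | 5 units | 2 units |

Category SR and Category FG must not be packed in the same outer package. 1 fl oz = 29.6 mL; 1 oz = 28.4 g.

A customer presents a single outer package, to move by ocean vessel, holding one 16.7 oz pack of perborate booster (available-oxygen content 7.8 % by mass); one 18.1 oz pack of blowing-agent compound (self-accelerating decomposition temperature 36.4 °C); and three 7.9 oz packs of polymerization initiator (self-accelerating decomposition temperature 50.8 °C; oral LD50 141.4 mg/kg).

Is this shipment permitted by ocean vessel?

Perborate booster: available-oxygen content 7.8 % by mass > 4 % by mass → Category OX (Oxidizer).
The blowing-agent compound has self-accelerating decomposition temperature 36.4 °C, which is < 55 °C, so it is Category SR (Self-Reactive).
Self-accelerating decomposition temperature 50.8 °C meets the Category SR criterion (Self-Reactive), so the polymerization initiator is Category SR.
Category SR net quantity: (one 18.1 oz pack = 514.04 g) + (three 7.9 oz packs = 673.08 g) = 1187.12 g.
That exceeds the Category SR ocean vessel limit of 1 kg.
Category OX quantity: one 16.7 oz pack = 474.28 g.
474.28 g ≤ 500 g (ocean vessel limit, Category OX) — within limit.
The segregation rule (Category SR with Category FG) does not apply to Category SR with Category OX.

No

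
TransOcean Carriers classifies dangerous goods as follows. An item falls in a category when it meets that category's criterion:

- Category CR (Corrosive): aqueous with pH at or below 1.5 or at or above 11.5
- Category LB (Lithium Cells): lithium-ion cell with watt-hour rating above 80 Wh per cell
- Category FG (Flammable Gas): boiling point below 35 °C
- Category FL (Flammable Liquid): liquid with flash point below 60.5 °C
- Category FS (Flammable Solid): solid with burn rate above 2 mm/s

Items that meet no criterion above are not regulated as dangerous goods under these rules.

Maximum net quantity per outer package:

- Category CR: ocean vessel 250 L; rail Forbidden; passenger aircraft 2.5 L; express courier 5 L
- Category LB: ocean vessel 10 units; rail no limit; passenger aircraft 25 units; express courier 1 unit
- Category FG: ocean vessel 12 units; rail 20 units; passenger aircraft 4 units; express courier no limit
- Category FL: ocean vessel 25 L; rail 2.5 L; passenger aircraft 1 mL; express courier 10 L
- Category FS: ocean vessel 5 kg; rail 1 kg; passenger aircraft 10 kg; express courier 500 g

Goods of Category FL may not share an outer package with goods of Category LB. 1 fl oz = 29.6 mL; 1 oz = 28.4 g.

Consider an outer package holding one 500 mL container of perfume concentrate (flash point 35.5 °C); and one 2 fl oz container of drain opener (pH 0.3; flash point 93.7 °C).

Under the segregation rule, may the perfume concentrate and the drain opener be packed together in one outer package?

Yes

Flash point 35.5 °C meets the Category FL criterion (Flammable Liquid), so the perfume concentrate is Category FL.
Drain opener: pH 0.3 ≤ 1.5 → Category CR (Corrosive).
No segregation rule bars Category FL with Category CR.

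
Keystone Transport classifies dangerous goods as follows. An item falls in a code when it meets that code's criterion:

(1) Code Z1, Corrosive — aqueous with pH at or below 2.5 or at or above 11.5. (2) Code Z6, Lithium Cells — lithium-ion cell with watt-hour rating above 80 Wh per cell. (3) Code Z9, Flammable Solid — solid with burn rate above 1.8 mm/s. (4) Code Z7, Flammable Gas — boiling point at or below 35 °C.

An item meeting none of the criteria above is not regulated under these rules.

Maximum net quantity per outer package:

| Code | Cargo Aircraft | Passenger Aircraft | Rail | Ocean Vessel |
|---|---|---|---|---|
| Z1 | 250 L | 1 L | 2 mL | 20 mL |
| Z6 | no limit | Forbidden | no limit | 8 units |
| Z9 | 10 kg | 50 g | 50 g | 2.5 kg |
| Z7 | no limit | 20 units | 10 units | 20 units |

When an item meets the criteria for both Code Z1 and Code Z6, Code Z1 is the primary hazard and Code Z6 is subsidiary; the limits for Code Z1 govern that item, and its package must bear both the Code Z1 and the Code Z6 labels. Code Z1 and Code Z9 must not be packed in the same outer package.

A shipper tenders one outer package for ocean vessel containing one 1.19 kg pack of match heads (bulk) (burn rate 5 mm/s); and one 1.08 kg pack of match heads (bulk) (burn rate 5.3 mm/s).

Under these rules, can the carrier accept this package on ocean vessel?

Yes

The match heads (bulk) have burn rate 5 mm/s, which is > 1.8 mm/s, so they are Code Z9 (Flammable Solid).
With burn rate 5.3 mm/s (> 1.8 mm/s), the match heads (bulk) fall in Code Z9.
Total Code Z9: 1.19 kg + 1.08 kg = 2.27 kg.
2.27 kg ≤ 2.5 kg (ocean vessel limit, Code Z9) — within limit.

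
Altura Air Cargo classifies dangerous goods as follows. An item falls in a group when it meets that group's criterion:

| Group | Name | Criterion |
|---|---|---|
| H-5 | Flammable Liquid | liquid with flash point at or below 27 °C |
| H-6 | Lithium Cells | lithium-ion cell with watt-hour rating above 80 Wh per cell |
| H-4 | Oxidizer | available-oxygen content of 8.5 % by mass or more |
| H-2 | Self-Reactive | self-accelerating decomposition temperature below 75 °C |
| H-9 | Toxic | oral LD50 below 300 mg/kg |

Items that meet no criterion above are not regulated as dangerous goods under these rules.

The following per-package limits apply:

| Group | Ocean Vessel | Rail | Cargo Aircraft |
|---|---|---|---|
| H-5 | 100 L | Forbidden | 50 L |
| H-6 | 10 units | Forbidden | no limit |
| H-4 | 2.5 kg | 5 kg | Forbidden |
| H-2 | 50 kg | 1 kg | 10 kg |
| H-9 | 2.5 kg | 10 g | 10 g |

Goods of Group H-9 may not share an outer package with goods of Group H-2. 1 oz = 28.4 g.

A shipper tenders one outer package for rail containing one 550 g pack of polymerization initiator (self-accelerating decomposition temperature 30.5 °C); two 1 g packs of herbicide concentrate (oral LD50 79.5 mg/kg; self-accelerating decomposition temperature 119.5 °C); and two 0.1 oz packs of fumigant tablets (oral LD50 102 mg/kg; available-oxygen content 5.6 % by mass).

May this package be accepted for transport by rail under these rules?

The polymerization initiator has self-accelerating decomposition temperature 30.5 °C, which is < 75 °C, so it is Group H-2 (Self-Reactive).
With oral LD50 79.5 mg/kg (< 300 mg/kg), the herbicide concentrate falls in Group H-9.
Fumigant tablets: oral LD50 102 mg/kg < 300 mg/kg → Group H-9 (Toxic).
Total Group H-9: (two 1 g packs = 2 g) + (two 0.1 oz packs = 5.68 g) = 7.68 g.
That is within the Group H-9 rail limit of 10 g.
Group H-2 quantity: 550 g.
That is within the Group H-2 rail limit of 1 kg.
Group H-9 and Group H-2 may not share an outer package.

No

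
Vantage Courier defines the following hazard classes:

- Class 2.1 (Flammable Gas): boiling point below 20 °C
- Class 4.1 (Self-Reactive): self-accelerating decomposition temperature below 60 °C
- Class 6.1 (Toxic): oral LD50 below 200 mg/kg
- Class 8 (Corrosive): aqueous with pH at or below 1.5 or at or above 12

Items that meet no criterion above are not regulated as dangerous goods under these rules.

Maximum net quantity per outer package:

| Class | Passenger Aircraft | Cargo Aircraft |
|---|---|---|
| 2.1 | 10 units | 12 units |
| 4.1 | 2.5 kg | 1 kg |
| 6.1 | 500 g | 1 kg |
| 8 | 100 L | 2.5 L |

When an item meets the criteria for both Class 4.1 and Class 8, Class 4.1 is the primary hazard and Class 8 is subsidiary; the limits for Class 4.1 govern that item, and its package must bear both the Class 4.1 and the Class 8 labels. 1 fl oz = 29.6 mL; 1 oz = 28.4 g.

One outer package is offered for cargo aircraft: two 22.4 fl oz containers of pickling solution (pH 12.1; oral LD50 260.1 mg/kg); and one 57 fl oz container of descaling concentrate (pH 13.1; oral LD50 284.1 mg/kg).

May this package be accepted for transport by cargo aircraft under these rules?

No

Pickling solution: pH 12.1 ≥ 12 → Class 8 (Corrosive).
The descaling concentrate has pH 13.1, which is ≥ 12, so it is Class 8 (Corrosive).
Total Class 8: (two 22.4 fl oz containers = 1326.08 mL) + (one 57 fl oz container = 1687.2 mL) = 3013.28 mL.
3013.28 mL > 2.5 L (cargo aircraft limit, Class 8) — over the limit.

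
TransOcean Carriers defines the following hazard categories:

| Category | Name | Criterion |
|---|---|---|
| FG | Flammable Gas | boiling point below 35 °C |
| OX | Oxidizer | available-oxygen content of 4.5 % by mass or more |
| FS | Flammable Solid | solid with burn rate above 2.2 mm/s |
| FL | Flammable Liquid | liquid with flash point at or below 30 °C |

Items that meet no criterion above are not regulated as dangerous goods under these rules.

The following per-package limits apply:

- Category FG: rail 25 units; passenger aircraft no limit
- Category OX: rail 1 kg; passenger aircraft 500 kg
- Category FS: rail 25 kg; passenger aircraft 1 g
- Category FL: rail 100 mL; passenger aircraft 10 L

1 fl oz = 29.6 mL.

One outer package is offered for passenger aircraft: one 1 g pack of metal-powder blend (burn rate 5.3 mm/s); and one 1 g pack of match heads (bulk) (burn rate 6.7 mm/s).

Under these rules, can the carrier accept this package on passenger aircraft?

No

Metal-powder blend: burn rate 5.3 mm/s > 2.2 mm/s → Category FS (Flammable Solid).
Match heads (bulk): burn rate 6.7 mm/s > 2.2 mm/s → Category FS (Flammable Solid).
Category FS net quantity: 1 g + 1 g = 2 g.
That exceeds the Category FS passenger aircraft limit of 1 g.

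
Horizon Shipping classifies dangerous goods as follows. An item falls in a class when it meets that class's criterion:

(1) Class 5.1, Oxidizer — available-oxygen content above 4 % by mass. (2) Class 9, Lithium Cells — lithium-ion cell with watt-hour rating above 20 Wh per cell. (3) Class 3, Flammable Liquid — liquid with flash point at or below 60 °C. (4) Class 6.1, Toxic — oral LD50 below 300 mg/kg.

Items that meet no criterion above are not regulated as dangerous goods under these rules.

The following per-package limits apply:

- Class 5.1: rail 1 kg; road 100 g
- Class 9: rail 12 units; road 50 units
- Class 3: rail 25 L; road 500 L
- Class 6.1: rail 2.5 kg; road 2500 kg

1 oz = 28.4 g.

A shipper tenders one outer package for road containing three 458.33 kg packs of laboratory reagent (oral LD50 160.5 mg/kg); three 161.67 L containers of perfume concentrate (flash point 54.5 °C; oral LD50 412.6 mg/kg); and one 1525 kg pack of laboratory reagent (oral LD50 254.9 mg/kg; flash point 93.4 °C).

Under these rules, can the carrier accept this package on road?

With oral LD50 160.5 mg/kg (< 300 mg/kg), the laboratory reagent falls in Class 6.1.
Perfume concentrate: flash point 54.5 °C ≤ 60 °C → Class 3 (Flammable Liquid).
Laboratory reagent: oral LD50 254.9 mg/kg < 300 mg/kg → Class 6.1 (Toxic).
Class 6.1 net quantity: (three 458.33 kg packs = 1374.99 kg) + 1525 kg = 2899.99 kg.
That exceeds the Class 6.1 road limit of 2500 kg.
Class 3 quantity: three 161.67 L containers = 485.01 L.
485.01 L ≤ 500 L (road limit, Class 3) — within limit.

No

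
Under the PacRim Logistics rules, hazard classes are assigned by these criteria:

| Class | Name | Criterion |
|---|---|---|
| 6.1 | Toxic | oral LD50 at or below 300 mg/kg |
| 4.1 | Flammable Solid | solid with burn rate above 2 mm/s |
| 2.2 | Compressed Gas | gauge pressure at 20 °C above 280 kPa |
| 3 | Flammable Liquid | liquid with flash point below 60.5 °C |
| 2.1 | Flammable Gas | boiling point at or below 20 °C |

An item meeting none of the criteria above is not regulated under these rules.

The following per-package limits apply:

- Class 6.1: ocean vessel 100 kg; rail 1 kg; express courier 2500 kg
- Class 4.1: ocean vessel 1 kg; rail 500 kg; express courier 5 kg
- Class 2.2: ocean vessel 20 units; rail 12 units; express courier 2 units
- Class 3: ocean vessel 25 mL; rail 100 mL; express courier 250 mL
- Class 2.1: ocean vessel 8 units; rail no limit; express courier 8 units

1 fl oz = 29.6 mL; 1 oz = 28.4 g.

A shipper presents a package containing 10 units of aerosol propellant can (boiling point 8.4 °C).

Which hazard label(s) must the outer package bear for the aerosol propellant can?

Class 2.1

With boiling point 8.4 °C (≤ 20 °C), the aerosol propellant can falls in Class 2.1.
Only the Class 2.1 label is required.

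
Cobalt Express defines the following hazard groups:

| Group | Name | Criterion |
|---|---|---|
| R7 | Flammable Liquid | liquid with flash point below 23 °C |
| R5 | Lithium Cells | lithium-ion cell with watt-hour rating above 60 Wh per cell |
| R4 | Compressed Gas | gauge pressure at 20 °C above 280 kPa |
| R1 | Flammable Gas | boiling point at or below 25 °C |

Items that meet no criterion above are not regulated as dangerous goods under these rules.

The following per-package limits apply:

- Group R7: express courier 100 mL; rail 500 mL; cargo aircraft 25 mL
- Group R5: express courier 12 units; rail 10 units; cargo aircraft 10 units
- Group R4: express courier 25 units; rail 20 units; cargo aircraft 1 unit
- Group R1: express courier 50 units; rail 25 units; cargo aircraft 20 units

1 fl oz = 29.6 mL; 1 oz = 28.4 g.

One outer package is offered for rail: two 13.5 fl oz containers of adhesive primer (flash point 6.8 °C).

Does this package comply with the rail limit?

No

With flash point 6.8 °C (< 23 °C), the adhesive primer falls in Group R7.
Group R7 quantity: two 13.5 fl oz containers = 799.2 mL.
799.2 mL exceeds the rail limit of 500 mL for Group R7.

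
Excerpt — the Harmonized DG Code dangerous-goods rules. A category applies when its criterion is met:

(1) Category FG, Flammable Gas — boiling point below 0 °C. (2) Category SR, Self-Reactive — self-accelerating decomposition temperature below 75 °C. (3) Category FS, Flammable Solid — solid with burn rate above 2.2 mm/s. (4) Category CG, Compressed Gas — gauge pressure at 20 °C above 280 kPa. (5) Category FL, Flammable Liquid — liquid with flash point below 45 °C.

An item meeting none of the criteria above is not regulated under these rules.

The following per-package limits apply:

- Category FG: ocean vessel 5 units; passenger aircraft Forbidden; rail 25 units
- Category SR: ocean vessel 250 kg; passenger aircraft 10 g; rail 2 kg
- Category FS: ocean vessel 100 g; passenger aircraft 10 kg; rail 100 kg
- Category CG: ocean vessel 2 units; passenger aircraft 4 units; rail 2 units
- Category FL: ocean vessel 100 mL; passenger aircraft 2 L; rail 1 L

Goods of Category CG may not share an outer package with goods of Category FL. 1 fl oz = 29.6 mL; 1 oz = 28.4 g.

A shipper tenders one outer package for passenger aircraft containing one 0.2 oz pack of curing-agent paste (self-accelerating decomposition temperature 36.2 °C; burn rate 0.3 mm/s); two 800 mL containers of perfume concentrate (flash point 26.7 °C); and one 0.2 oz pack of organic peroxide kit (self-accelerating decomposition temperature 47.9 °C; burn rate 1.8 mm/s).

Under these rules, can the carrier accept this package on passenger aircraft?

No

Self-accelerating decomposition temperature 36.2 °C meets the Category SR criterion (Self-Reactive), so the curing-agent paste is Category SR.
With flash point 26.7 °C (< 45 °C), the perfume concentrate falls in Category FL.
Organic peroxide kit: self-accelerating decomposition temperature 47.9 °C < 75 °C → Category SR (Self-Reactive).
Category SR net quantity: (one 0.2 oz pack = 5.68 g) + (one 0.2 oz pack = 5.68 g) = 11.36 g.
11.36 g > 10 g (passenger aircraft limit, Category SR) — over the limit.
Category FL quantity: two 800 mL containers = 1.6 L.
1.6 L is within the passenger aircraft limit of 2 L for Category FL.
The segregation rule (Category CG with Category FL) does not apply to Category SR with Category FL.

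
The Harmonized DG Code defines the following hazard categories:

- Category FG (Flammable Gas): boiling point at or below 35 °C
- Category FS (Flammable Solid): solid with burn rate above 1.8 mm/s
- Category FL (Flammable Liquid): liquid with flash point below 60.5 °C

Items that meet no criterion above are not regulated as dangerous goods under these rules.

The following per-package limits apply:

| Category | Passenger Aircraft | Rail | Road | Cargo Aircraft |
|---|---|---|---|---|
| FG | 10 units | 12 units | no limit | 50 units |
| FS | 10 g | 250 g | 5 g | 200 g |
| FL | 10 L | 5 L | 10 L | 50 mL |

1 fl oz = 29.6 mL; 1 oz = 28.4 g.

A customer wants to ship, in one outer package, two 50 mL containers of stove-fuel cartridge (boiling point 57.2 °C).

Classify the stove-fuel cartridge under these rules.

Not regulated

boiling point 57.2 °C is not below 35 °C, so Category FG does not apply.
No criterion is met, so the item is not regulated.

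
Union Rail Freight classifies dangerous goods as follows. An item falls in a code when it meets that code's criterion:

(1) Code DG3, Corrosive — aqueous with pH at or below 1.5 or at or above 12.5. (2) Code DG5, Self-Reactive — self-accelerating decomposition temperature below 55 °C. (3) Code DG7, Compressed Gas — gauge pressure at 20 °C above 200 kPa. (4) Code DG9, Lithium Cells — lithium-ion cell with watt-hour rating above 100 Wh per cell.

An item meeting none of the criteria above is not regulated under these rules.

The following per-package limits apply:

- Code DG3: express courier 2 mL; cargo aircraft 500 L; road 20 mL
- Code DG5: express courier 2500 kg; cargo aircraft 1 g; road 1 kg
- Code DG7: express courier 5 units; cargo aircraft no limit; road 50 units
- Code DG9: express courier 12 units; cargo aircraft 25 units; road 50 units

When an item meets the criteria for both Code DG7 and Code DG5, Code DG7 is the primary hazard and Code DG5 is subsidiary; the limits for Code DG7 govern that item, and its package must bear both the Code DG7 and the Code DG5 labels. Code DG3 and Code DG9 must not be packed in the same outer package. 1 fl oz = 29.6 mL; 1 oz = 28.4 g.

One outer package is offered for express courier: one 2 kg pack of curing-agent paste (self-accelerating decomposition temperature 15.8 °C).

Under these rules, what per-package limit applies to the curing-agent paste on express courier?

2500 kg

With self-accelerating decomposition temperature 15.8 °C (< 55 °C), the curing-agent paste falls in Code DG5.
The express courier limit for Code DG5 is 2500 kg.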